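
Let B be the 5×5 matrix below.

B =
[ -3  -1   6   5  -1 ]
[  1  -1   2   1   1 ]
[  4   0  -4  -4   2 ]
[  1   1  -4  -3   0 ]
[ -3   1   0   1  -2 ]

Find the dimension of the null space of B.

3

Row reduce to echelon form.
R2 ← R2 + (1/3)·R1: [0, -4/3, 4, 8/3, 2/3]
R3 ← R3 + (4/3)·R1: [0, -4/3, 4, 8/3, 2/3]
R4 ← R4 + (1/3)·R1: [0, 2/3, -2, -4/3, -1/3]
R5 ← R5 − R1: [0, 2, -6, -4, -1]
R3 ← R3 − R2: [0, 0, 0, 0, 0]
R4 ← R4 + (1/2)·R2: [0, 0, 0, 0, 0]
R5 ← R5 + (3/2)·R2: [0, 0, 0, 0, 0]
2 nonzero rows, so rank(B) = 2.
B has 5 columns; by rank–nullity, nullity = 5 − 2 = 3.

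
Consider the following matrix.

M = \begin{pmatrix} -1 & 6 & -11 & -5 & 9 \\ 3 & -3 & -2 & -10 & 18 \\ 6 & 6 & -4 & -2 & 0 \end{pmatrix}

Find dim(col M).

Row reduce to echelon form.
R2 ← R2 + (3)·R1: [0, 15, -35, -25, 45]
R3 ← R3 + (6)·R1: [0, 42, -70, -32, 54]
R3 ← R3 − (14/5)·R2: [0, 0, 28, 38, -72]
Echelon form has 3 nonzero rows, so rank(M) = 3.
The column space has dimension equal to the rank: 3.

3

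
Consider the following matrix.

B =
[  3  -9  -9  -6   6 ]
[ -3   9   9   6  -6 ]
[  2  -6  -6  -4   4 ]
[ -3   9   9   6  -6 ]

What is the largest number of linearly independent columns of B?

1

Row reduce to echelon form.
R2 ← R2 + R1: [0, 0, 0, 0, 0]
R3 ← R3 − (2/3)·R1: [0, 0, 0, 0, 0]
R4 ← R4 + R1: [0, 0, 0, 0, 0]
Echelon form has 1 nonzero row, so rank(B) = 1.
The rank gives the maximum number of linearly independent columns: 1.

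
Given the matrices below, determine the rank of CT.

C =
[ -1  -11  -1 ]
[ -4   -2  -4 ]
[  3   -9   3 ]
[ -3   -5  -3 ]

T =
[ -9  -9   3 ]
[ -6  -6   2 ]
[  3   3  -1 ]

1

First compute CT:
[[ 72,  72, -24],
 [ 36,  36, -12],
 [ 36,  36, -12],
 [ 48,  48, -16]]
Now row reduce the product.
R2 ← R2 − (1/2)·R1: [0, 0, 0]
R3 ← R3 − (1/2)·R1: [0, 0, 0]
R4 ← R4 − (2/3)·R1: [0, 0, 0]
1 nonzero row, so rank(CT) = 1.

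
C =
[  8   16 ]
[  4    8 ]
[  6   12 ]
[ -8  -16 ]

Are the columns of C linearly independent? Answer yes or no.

no

Row reduce C to echelon form.
R2 ← R2 − (1/2)·R1: [0, 0]
R3 ← R3 − (3/4)·R1: [0, 0]
R4 ← R4 + R1: [0, 0]
1 pivot among 2 columns.
Only 1 < 2 pivot columns, so the columns are linearly dependent.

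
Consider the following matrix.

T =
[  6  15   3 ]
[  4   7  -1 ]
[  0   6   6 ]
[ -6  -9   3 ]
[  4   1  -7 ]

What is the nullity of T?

Row reduce to echelon form.
R2 ← R2 − (2/3)·R1: [0, -3, -3]
R4 ← R4 + R1: [0, 6, 6]
R5 ← R5 − (2/3)·R1: [0, -9, -9]
R3 ← R3 + (2)·R2: [0, 0, 0]
R4 ← R4 + (2)·R2: [0, 0, 0]
R5 ← R5 − (3)·R2: [0, 0, 0]
2 nonzero rows, so rank(T) = 2.
T has 3 columns; by rank–nullity, nullity = 3 − 2 = 1.

1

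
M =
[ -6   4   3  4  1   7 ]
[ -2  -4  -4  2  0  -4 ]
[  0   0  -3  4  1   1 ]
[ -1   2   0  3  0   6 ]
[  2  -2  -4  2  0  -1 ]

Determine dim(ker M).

2

Row reduce to echelon form.
R2 ← R2 − (1/3)·R1: [0, -16/3, -5, 2/3, -1/3, -19/3]
R4 ← R4 − (1/6)·R1: [0, 4/3, -1/2, 7/3, -1/6, 29/6]
R5 ← R5 + (1/3)·R1: [0, -2/3, -3, 10/3, 1/3, 4/3]
R4 ← R4 + (1/4)·R2: [0, 0, -7/4, 5/2, -1/4, 13/4]
R5 ← R5 − (1/8)·R2: [0, 0, -19/8, 13/4, 3/8, 17/8]
R4 ← R4 − (7/12)·R3: [0, 0, 0, 1/6, -5/6, 8/3]
R5 ← R5 − (19/24)·R3: [0, 0, 0, 1/12, -5/12, 4/3]
R5 ← R5 − (1/2)·R4: [0, 0, 0, 0, 0, 0]
4 nonzero rows, so rank(M) = 4.
M has 6 columns; by rank–nullity, nullity = 6 − 4 = 2.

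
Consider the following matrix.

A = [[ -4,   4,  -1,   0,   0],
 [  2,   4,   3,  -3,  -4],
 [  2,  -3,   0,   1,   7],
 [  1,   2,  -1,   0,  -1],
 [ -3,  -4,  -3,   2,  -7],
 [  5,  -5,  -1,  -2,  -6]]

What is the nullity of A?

Row reduce to echelon form.
R2 ← R2 + (1/2)·R1: [0, 6, 5/2, -3, -4]
R3 ← R3 + (1/2)·R1: [0, -1, -1/2, 1, 7]
R4 ← R4 + (1/4)·R1: [0, 3, -5/4, 0, -1]
R5 ← R5 − (3/4)·R1: [0, -7, -9/4, 2, -7]
R6 ← R6 + (5/4)·R1: [0, 0, -9/4, -2, -6]
R3 ← R3 + (1/6)·R2: [0, 0, -1/12, 1/2, 19/3]
R4 ← R4 − (1/2)·R2: [0, 0, -5/2, 3/2, 1]
R5 ← R5 + (7/6)·R2: [0, 0, 2/3, -3/2, -35/3]
R4 ← R4 − (30)·R3: [0, 0, 0, -27/2, -189]
R5 ← R5 + (8)·R3: [0, 0, 0, 5/2, 39]
R6 ← R6 − (27)·R3: [0, 0, 0, -31/2, -177]
R5 ← R5 + (5/27)·R4: [0, 0, 0, 0, 4]
R6 ← R6 − (31/27)·R4: [0, 0, 0, 0, 40]
R6 ← R6 − (10)·R5: [0, 0, 0, 0, 0]
5 nonzero rows, so rank(A) = 5.
A has 5 columns; by rank–nullity, nullity = 5 − 5 = 0.

0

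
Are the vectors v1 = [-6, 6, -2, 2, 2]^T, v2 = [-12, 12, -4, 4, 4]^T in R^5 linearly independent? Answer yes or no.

Form the matrix with these vectors as rows and row reduce.
R2 ← R2 − (2)·R1: [0, 0, 0, 0, 0]
1 nonzero row, so the 2 vectors span a space of dimension 1.
Since 1 < 2, the vectors are linearly dependent.

no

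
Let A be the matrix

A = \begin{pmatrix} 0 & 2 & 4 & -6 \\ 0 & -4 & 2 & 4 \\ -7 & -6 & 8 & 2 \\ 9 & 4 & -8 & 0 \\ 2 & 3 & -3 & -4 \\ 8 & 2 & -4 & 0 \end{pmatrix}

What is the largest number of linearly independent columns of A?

Row reduce to echelon form.
Swap R1 ↔ R3
R4 ← R4 + (9/7)·R1: [0, -26/7, 16/7, 18/7]
R5 ← R5 + (2/7)·R1: [0, 9/7, -5/7, -24/7]
R6 ← R6 + (8/7)·R1: [0, -34/7, 36/7, 16/7]
R3 ← R3 + (1/2)·R2: [0, 0, 5, -4]
R4 ← R4 − (13/14)·R2: [0, 0, 3/7, -8/7]
R5 ← R5 + (9/28)·R2: [0, 0, -1/14, -15/7]
R6 ← R6 − (17/14)·R2: [0, 0, 19/7, -18/7]
R4 ← R4 − (3/35)·R3: [0, 0, 0, -4/5]
R5 ← R5 + (1/70)·R3: [0, 0, 0, -11/5]
R6 ← R6 − (19/35)·R3: [0, 0, 0, -2/5]
R5 ← R5 − (11/4)·R4: [0, 0, 0, 0]
R6 ← R6 − (1/2)·R4: [0, 0, 0, 0]
Echelon form has 4 nonzero rows, so rank(A) = 4.
The rank gives the maximum number of linearly independent columns: 4.

4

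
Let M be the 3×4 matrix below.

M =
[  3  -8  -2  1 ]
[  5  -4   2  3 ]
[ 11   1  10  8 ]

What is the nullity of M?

Row reduce to echelon form.
R2 ← R2 − (5/3)·R1: [0, 28/3, 16/3, 4/3]
R3 ← R3 − (11/3)·R1: [0, 91/3, 52/3, 13/3]
R3 ← R3 − (13/4)·R2: [0, 0, 0, 0]
2 nonzero rows, so rank(M) = 2.
M has 4 columns; by rank–nullity, nullity = 4 − 2 = 2.

2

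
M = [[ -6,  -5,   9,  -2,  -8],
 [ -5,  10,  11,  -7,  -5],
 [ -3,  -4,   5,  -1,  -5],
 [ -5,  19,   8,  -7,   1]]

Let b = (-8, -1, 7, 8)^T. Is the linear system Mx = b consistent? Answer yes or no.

no

Row reduce the augmented matrix [M | b].
R2 ← R2 − (5/6)·R1: [0, 85/6, 7/2, -16/3, 5/3, 17/3]
R3 ← R3 − (1/2)·R1: [0, -3/2, 1/2, 0, -1, 11]
R4 ← R4 − (5/6)·R1: [0, 139/6, 1/2, -16/3, 23/3, 44/3]
R3 ← R3 + (9/85)·R2: [0, 0, 74/85, -48/85, -14/17, 58/5]
R4 ← R4 − (139/85)·R2: [0, 0, -444/85, 288/85, 84/17, 27/5]
R4 ← R4 + (6)·R3: [0, 0, 0, 0, 0, 75]
The echelon form has 4 nonzero rows; the last pivot sits in the augmented column, so rank(M) = 3 but rank([M|b]) = 4.
Since the ranks differ, the system is inconsistent.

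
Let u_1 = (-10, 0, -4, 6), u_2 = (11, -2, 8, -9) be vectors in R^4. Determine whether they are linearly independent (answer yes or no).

yes

Form the matrix with these vectors as rows and row reduce.
R2 ← R2 + (11/10)·R1: [0, -2, 18/5, -12/5]
2 nonzero rows, so the 2 vectors span a space of dimension 2.
Since 2 = 2, the vectors are linearly independent.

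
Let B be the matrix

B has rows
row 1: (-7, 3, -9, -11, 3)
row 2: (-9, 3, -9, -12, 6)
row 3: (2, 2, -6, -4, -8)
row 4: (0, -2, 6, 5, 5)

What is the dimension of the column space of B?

Row reduce to echelon form.
R2 ← R2 − (9/7)·R1: [0, -6/7, 18/7, 15/7, 15/7]
R3 ← R3 + (2/7)·R1: [0, 20/7, -60/7, -50/7, -50/7]
R3 ← R3 + (10/3)·R2: [0, 0, 0, 0, 0]
R4 ← R4 − (7/3)·R2: [0, 0, 0, 0, 0]
Echelon form has 2 nonzero rows, so rank(B) = 2.
The column space has dimension equal to the rank: 2.

2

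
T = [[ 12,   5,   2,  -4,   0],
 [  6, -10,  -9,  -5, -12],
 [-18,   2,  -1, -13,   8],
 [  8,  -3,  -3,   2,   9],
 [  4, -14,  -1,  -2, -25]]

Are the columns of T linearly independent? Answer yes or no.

Row reduce T to echelon form.
R2 ← R2 − (1/2)·R1: [0, -25/2, -10, -3, -12]
R3 ← R3 + (3/2)·R1: [0, 19/2, 2, -19, 8]
R4 ← R4 − (2/3)·R1: [0, -19/3, -13/3, 14/3, 9]
R5 ← R5 − (1/3)·R1: [0, -47/3, -5/3, -2/3, -25]
R3 ← R3 + (19/25)·R2: [0, 0, -28/5, -532/25, -28/25]
R4 ← R4 − (38/75)·R2: [0, 0, 11/15, 464/75, 377/25]
R5 ← R5 − (94/75)·R2: [0, 0, 163/15, 232/75, -249/25]
R4 ← R4 + (11/84)·R3: [0, 0, 0, 17/5, 224/15]
R5 ← R5 + (163/84)·R3: [0, 0, 0, -191/5, -182/15]
R5 ← R5 + (191/17)·R4: [0, 0, 0, 0, 2646/17]
5 pivots among 5 columns.
Every column is a pivot column, so the columns are linearly independent.

yes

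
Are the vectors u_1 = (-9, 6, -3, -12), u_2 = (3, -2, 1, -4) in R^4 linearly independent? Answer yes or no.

Form the matrix with these vectors as rows and row reduce.
R2 ← R2 + (1/3)·R1: [0, 0, 0, -8]
2 nonzero rows, so the 2 vectors span a space of dimension 2.
Since 2 = 2, the vectors are linearly independent.

yes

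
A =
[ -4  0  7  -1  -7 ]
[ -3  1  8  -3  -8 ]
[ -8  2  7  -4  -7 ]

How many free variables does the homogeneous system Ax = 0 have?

Row reduce to echelon form.
R2 ← R2 − (3/4)·R1: [0, 1, 11/4, -9/4, -11/4]
R3 ← R3 − (2)·R1: [0, 2, -7, -2, 7]
R3 ← R3 − (2)·R2: [0, 0, -25/2, 5/2, 25/2]
3 nonzero rows, so rank(A) = 3.
A has 5 columns; by rank–nullity, nullity = 5 − 3 = 2.

2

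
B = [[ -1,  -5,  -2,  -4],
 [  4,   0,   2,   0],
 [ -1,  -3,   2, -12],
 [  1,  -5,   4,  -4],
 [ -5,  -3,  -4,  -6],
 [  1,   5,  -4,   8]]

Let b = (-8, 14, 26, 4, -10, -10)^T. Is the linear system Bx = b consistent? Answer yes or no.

Row reduce the augmented matrix [B | b].
R2 ← R2 + (4)·R1: [0, -20, -6, -16, -18]
R3 ← R3 − R1: [0, 2, 4, -8, 34]
R4 ← R4 + R1: [0, -10, 2, -8, -4]
R5 ← R5 − (5)·R1: [0, 22, 6, 14, 30]
R6 ← R6 + R1: [0, 0, -6, 4, -18]
R3 ← R3 + (1/10)·R2: [0, 0, 17/5, -48/5, 161/5]
R4 ← R4 − (1/2)·R2: [0, 0, 5, 0, 5]
R5 ← R5 + (11/10)·R2: [0, 0, -3/5, -18/5, 51/5]
R4 ← R4 − (25/17)·R3: [0, 0, 0, 240/17, -720/17]
R5 ← R5 + (3/17)·R3: [0, 0, 0, -90/17, 270/17]
R6 ← R6 + (30/17)·R3: [0, 0, 0, -220/17, 660/17]
R5 ← R5 + (3/8)·R4: [0, 0, 0, 0, 0]
R6 ← R6 + (11/12)·R4: [0, 0, 0, 0, 0]
The echelon form has 4 nonzero rows, and every pivot lies in the first 4 columns, so rank(B) = rank([B|b]) = 4.
The system is consistent.

yes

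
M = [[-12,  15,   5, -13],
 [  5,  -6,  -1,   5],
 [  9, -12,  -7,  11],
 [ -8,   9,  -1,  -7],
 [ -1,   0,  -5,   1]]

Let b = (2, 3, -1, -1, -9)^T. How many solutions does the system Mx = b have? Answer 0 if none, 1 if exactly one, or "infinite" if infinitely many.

0

Row reduce the augmented matrix [M | b].
R2 ← R2 + (5/12)·R1: [0, 1/4, 13/12, -5/12, 23/6]
R3 ← R3 + (3/4)·R1: [0, -3/4, -13/4, 5/4, 1/2]
R4 ← R4 − (2/3)·R1: [0, -1, -13/3, 5/3, -7/3]
R5 ← R5 − (1/12)·R1: [0, -5/4, -65/12, 25/12, -55/6]
R3 ← R3 + (3)·R2: [0, 0, 0, 0, 12]
R4 ← R4 + (4)·R2: [0, 0, 0, 0, 13]
R5 ← R5 + (5)·R2: [0, 0, 0, 0, 10]
R4 ← R4 − (13/12)·R3: [0, 0, 0, 0, 0]
R5 ← R5 − (5/6)·R3: [0, 0, 0, 0, 0]
The echelon form has 3 nonzero rows; the last pivot sits in the augmented column, so rank(M) = 2 but rank([M|b]) = 3.
Since the ranks differ, the system is inconsistent.
It has no solutions.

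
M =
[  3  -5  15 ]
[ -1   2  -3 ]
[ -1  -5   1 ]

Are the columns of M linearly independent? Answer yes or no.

Row reduce M to echelon form.
R2 ← R2 + (1/3)·R1: [0, 1/3, 2]
R3 ← R3 + (1/3)·R1: [0, -20/3, 6]
R3 ← R3 + (20)·R2: [0, 0, 46]
3 pivots among 3 columns.
Every column is a pivot column, so the columns are linearly independent.

yes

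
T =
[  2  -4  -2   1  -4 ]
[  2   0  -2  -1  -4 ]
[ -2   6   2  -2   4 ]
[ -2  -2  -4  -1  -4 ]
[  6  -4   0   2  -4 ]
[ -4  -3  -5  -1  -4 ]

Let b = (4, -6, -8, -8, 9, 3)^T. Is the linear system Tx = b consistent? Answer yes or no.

no

Row reduce the augmented matrix [T | b].
R2 ← R2 − R1: [0, 4, 0, -2, 0, -10]
R3 ← R3 + R1: [0, 2, 0, -1, 0, -4]
R4 ← R4 + R1: [0, -6, -6, 0, -8, -4]
R5 ← R5 − (3)·R1: [0, 8, 6, -1, 8, -3]
R6 ← R6 + (2)·R1: [0, -11, -9, 1, -12, 11]
R3 ← R3 − (1/2)·R2: [0, 0, 0, 0, 0, 1]
R4 ← R4 + (3/2)·R2: [0, 0, -6, -3, -8, -19]
R5 ← R5 − (2)·R2: [0, 0, 6, 3, 8, 17]
R6 ← R6 + (11/4)·R2: [0, 0, -9, -9/2, -12, -33/2]
Swap R3 ↔ R4
R5 ← R5 + R3: [0, 0, 0, 0, 0, -2]
R6 ← R6 − (3/2)·R3: [0, 0, 0, 0, 0, 12]
R5 ← R5 + (2)·R4: [0, 0, 0, 0, 0, 0]
R6 ← R6 − (12)·R4: [0, 0, 0, 0, 0, 0]
The echelon form has 4 nonzero rows; the last pivot sits in the augmented column, so rank(T) = 3 but rank([T|b]) = 4.
Since the ranks differ, the system is inconsistent.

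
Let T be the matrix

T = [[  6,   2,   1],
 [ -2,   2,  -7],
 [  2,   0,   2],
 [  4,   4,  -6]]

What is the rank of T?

Row reduce to echelon form.
R2 ← R2 + (1/3)·R1: [0, 8/3, -20/3]
R3 ← R3 − (1/3)·R1: [0, -2/3, 5/3]
R4 ← R4 − (2/3)·R1: [0, 8/3, -20/3]
R3 ← R3 + (1/4)·R2: [0, 0, 0]
R4 ← R4 − R2: [0, 0, 0]
Echelon form has 2 nonzero rows, so rank(T) = 2.

2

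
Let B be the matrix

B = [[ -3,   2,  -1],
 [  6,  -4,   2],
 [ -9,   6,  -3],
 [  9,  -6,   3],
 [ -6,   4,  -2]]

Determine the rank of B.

Row reduce to echelon form.
R2 ← R2 + (2)·R1: [0, 0, 0]
R3 ← R3 − (3)·R1: [0, 0, 0]
R4 ← R4 + (3)·R1: [0, 0, 0]
R5 ← R5 − (2)·R1: [0, 0, 0]
Echelon form has 1 nonzero row, so rank(B) = 1.

1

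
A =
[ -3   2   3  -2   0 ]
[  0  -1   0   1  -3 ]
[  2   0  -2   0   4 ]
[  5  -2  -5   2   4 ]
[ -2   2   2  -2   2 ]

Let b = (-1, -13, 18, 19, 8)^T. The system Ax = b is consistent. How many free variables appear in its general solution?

Row reduce the augmented matrix [A | b].
R3 ← R3 + (2/3)·R1: [0, 4/3, 0, -4/3, 4, 52/3]
R4 ← R4 + (5/3)·R1: [0, 4/3, 0, -4/3, 4, 52/3]
R5 ← R5 − (2/3)·R1: [0, 2/3, 0, -2/3, 2, 26/3]
R3 ← R3 + (4/3)·R2: [0, 0, 0, 0, 0, 0]
R4 ← R4 + (4/3)·R2: [0, 0, 0, 0, 0, 0]
R5 ← R5 + (2/3)·R2: [0, 0, 0, 0, 0, 0]
The echelon form has 2 nonzero rows, and every pivot lies in the first 5 columns, so rank(A) = rank([A|b]) = 2.
The system is consistent.
Free variables = (unknowns) − (rank) = 5 − 2 = 3.

3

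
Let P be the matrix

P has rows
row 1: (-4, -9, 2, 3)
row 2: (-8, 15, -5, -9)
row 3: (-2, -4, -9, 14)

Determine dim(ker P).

1

Row reduce to echelon form.
R2 ← R2 − (2)·R1: [0, 33, -9, -15]
R3 ← R3 − (1/2)·R1: [0, 1/2, -10, 25/2]
R3 ← R3 − (1/66)·R2: [0, 0, -217/22, 140/11]
3 nonzero rows, so rank(P) = 3.
P has 4 columns; by rank–nullity, nullity = 4 − 3 = 1.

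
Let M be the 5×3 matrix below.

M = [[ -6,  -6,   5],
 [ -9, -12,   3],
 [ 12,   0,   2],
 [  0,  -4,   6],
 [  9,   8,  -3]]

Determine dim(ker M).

Row reduce to echelon form.
R2 ← R2 − (3/2)·R1: [0, -3, -9/2]
R3 ← R3 + (2)·R1: [0, -12, 12]
R5 ← R5 + (3/2)·R1: [0, -1, 9/2]
R3 ← R3 − (4)·R2: [0, 0, 30]
R4 ← R4 − (4/3)·R2: [0, 0, 12]
R5 ← R5 − (1/3)·R2: [0, 0, 6]
R4 ← R4 − (2/5)·R3: [0, 0, 0]
R5 ← R5 − (1/5)·R3: [0, 0, 0]
3 nonzero rows, so rank(M) = 3.
M has 3 columns; by rank–nullity, nullity = 3 − 3 = 0.

0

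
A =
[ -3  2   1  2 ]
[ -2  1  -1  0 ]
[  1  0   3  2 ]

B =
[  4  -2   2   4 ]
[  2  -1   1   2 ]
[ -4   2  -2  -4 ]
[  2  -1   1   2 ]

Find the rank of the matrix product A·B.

First compute AB:
[[ -8,   4,  -4,  -8],
 [ -2,   1,  -1,  -2],
 [ -4,   2,  -2,  -4]]
Now row reduce the product.
R2 ← R2 − (1/4)·R1: [0, 0, 0, 0]
R3 ← R3 − (1/2)·R1: [0, 0, 0, 0]
1 nonzero row, so rank(AB) = 1.

1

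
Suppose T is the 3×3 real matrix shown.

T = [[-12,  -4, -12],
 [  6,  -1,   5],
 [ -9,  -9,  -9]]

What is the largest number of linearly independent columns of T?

3

Row reduce to echelon form.
R2 ← R2 + (1/2)·R1: [0, -3, -1]
R3 ← R3 − (3/4)·R1: [0, -6, 0]
R3 ← R3 − (2)·R2: [0, 0, 2]
Echelon form has 3 nonzero rows, so rank(T) = 3.
The rank gives the maximum number of linearly independent columns: 3.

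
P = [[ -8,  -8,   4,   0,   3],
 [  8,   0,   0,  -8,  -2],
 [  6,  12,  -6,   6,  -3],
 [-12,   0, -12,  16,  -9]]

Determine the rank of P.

3

Row reduce to echelon form.
R2 ← R2 + R1: [0, -8, 4, -8, 1]
R3 ← R3 + (3/4)·R1: [0, 6, -3, 6, -3/4]
R4 ← R4 − (3/2)·R1: [0, 12, -18, 16, -27/2]
R3 ← R3 + (3/4)·R2: [0, 0, 0, 0, 0]
R4 ← R4 + (3/2)·R2: [0, 0, -12, 4, -12]
Swap R3 ↔ R4
Echelon form has 3 nonzero rows, so rank(P) = 3.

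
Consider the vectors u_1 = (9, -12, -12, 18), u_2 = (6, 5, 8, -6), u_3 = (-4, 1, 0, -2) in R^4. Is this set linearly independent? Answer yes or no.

Form the matrix with these vectors as rows and row reduce.
R2 ← R2 − (2/3)·R1: [0, 13, 16, -18]
R3 ← R3 + (4/9)·R1: [0, -13/3, -16/3, 6]
R3 ← R3 + (1/3)·R2: [0, 0, 0, 0]
2 nonzero rows, so the 3 vectors span a space of dimension 2.
Since 2 < 3, the vectors are linearly dependent.

no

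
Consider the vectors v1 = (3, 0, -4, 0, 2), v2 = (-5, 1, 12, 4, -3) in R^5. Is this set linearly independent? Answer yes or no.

Form the matrix with these vectors as rows and row reduce.
R2 ← R2 + (5/3)·R1: [0, 1, 16/3, 4, 1/3]
2 nonzero rows, so the 2 vectors span a space of dimension 2.
Since 2 = 2, the vectors are linearly independent.

yes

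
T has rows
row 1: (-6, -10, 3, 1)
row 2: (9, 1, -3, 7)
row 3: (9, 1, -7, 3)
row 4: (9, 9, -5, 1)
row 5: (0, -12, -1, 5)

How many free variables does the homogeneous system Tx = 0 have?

Row reduce to echelon form.
R2 ← R2 + (3/2)·R1: [0, -14, 3/2, 17/2]
R3 ← R3 + (3/2)·R1: [0, -14, -5/2, 9/2]
R4 ← R4 + (3/2)·R1: [0, -6, -1/2, 5/2]
R3 ← R3 − R2: [0, 0, -4, -4]
R4 ← R4 − (3/7)·R2: [0, 0, -8/7, -8/7]
R5 ← R5 − (6/7)·R2: [0, 0, -16/7, -16/7]
R4 ← R4 − (2/7)·R3: [0, 0, 0, 0]
R5 ← R5 − (4/7)·R3: [0, 0, 0, 0]
3 nonzero rows, so rank(T) = 3.
T has 4 columns; by rank–nullity, nullity = 4 − 3 = 1.

1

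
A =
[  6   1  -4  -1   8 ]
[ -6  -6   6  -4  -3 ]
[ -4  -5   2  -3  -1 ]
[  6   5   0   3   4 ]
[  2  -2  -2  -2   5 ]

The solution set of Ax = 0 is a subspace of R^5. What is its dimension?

Row reduce to echelon form.
R2 ← R2 + R1: [0, -5, 2, -5, 5]
R3 ← R3 + (2/3)·R1: [0, -13/3, -2/3, -11/3, 13/3]
R4 ← R4 − R1: [0, 4, 4, 4, -4]
R5 ← R5 − (1/3)·R1: [0, -7/3, -2/3, -5/3, 7/3]
R3 ← R3 − (13/15)·R2: [0, 0, -12/5, 2/3, 0]
R4 ← R4 + (4/5)·R2: [0, 0, 28/5, 0, 0]
R5 ← R5 − (7/15)·R2: [0, 0, -8/5, 2/3, 0]
R4 ← R4 + (7/3)·R3: [0, 0, 0, 14/9, 0]
R5 ← R5 − (2/3)·R3: [0, 0, 0, 2/9, 0]
R5 ← R5 − (1/7)·R4: [0, 0, 0, 0, 0]
4 nonzero rows, so rank(A) = 4.
A has 5 columns; by rank–nullity, nullity = 5 − 4 = 1.

1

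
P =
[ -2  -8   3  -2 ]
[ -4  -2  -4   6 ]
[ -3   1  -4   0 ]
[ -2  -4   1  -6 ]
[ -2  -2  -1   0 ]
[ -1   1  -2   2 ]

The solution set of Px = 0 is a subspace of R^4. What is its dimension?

1

Row reduce to echelon form.
R2 ← R2 − (2)·R1: [0, 14, -10, 10]
R3 ← R3 − (3/2)·R1: [0, 13, -17/2, 3]
R4 ← R4 − R1: [0, 4, -2, -4]
R5 ← R5 − R1: [0, 6, -4, 2]
R6 ← R6 − (1/2)·R1: [0, 5, -7/2, 3]
R3 ← R3 − (13/14)·R2: [0, 0, 11/14, -44/7]
R4 ← R4 − (2/7)·R2: [0, 0, 6/7, -48/7]
R5 ← R5 − (3/7)·R2: [0, 0, 2/7, -16/7]
R6 ← R6 − (5/14)·R2: [0, 0, 1/14, -4/7]
R4 ← R4 − (12/11)·R3: [0, 0, 0, 0]
R5 ← R5 − (4/11)·R3: [0, 0, 0, 0]
R6 ← R6 − (1/11)·R3: [0, 0, 0, 0]
3 nonzero rows, so rank(P) = 3.
P has 4 columns; by rank–nullity, nullity = 4 − 3 = 1.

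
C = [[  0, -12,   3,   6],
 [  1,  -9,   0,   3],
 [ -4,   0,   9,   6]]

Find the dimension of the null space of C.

Row reduce to echelon form.
Swap R1 ↔ R2
R3 ← R3 + (4)·R1: [0, -36, 9, 18]
R3 ← R3 − (3)·R2: [0, 0, 0, 0]
2 nonzero rows, so rank(C) = 2.
C has 4 columns; by rank–nullity, nullity = 4 − 2 = 2.

2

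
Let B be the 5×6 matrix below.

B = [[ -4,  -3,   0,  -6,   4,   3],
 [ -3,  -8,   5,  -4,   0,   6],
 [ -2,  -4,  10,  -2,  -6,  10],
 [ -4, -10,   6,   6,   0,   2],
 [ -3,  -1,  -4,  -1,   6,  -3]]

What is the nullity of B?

2

Row reduce to echelon form.
R2 ← R2 − (3/4)·R1: [0, -23/4, 5, 1/2, -3, 15/4]
R3 ← R3 − (1/2)·R1: [0, -5/2, 10, 1, -8, 17/2]
R4 ← R4 − R1: [0, -7, 6, 12, -4, -1]
R5 ← R5 − (3/4)·R1: [0, 5/4, -4, 7/2, 3, -21/4]
R3 ← R3 − (10/23)·R2: [0, 0, 180/23, 18/23, -154/23, 158/23]
R4 ← R4 − (28/23)·R2: [0, 0, -2/23, 262/23, -8/23, -128/23]
R5 ← R5 + (5/23)·R2: [0, 0, -67/23, 83/23, 54/23, -102/23]
R4 ← R4 + (1/90)·R3: [0, 0, 0, 57/5, -19/45, -247/45]
R5 ← R5 + (67/180)·R3: [0, 0, 0, 39/10, -13/90, -169/90]
R5 ← R5 − (13/38)·R4: [0, 0, 0, 0, 0, 0]
4 nonzero rows, so rank(B) = 4.
B has 6 columns; by rank–nullity, nullity = 6 − 4 = 2.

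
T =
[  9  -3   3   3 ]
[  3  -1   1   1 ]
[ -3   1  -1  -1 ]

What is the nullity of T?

Row reduce to echelon form.
R2 ← R2 − (1/3)·R1: [0, 0, 0, 0]
R3 ← R3 + (1/3)·R1: [0, 0, 0, 0]
1 nonzero row, so rank(T) = 1.
T has 4 columns; by rank–nullity, nullity = 4 − 1 = 3.

3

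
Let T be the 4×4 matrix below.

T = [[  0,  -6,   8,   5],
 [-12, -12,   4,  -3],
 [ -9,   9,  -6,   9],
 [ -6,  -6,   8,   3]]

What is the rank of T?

4

Row reduce to echelon form.
Swap R1 ↔ R2
R3 ← R3 − (3/4)·R1: [0, 18, -9, 45/4]
R4 ← R4 − (1/2)·R1: [0, 0, 6, 9/2]
R3 ← R3 + (3)·R2: [0, 0, 15, 105/4]
R4 ← R4 − (2/5)·R3: [0, 0, 0, -6]
Echelon form has 4 nonzero rows, so rank(T) = 4.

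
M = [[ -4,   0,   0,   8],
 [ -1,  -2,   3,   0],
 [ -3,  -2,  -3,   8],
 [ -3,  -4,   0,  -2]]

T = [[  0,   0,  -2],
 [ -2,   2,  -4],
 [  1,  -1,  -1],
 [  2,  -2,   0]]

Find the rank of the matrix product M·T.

First compute MT:
[[ 16, -16,   8],
 [  7,  -7,   7],
 [ 17, -17,  17],
 [  4,  -4,  22]]
Now row reduce the product.
R2 ← R2 − (7/16)·R1: [0, 0, 7/2]
R3 ← R3 − (17/16)·R1: [0, 0, 17/2]
R4 ← R4 − (1/4)·R1: [0, 0, 20]
R3 ← R3 − (17/7)·R2: [0, 0, 0]
R4 ← R4 − (40/7)·R2: [0, 0, 0]
2 nonzero rows, so rank(MT) = 2.

2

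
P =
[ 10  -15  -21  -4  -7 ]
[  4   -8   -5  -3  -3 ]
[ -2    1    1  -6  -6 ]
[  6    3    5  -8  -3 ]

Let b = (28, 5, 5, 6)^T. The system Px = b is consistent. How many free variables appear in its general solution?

1

Row reduce the augmented matrix [P | b].
R2 ← R2 − (2/5)·R1: [0, -2, 17/5, -7/5, -1/5, -31/5]
R3 ← R3 + (1/5)·R1: [0, -2, -16/5, -34/5, -37/5, 53/5]
R4 ← R4 − (3/5)·R1: [0, 12, 88/5, -28/5, 6/5, -54/5]
R3 ← R3 − R2: [0, 0, -33/5, -27/5, -36/5, 84/5]
R4 ← R4 + (6)·R2: [0, 0, 38, -14, 0, -48]
R4 ← R4 + (190/33)·R3: [0, 0, 0, -496/11, -456/11, 536/11]
The echelon form has 4 nonzero rows, and every pivot lies in the first 5 columns, so rank(P) = rank([P|b]) = 4.
The system is consistent.
Free variables = (unknowns) − (rank) = 5 − 4 = 1.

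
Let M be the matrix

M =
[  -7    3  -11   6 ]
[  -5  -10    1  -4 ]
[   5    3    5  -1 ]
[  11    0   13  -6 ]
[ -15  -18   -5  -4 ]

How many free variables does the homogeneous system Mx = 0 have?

1

Row reduce to echelon form.
R2 ← R2 − (5/7)·R1: [0, -85/7, 62/7, -58/7]
R3 ← R3 + (5/7)·R1: [0, 36/7, -20/7, 23/7]
R4 ← R4 + (11/7)·R1: [0, 33/7, -30/7, 24/7]
R5 ← R5 − (15/7)·R1: [0, -171/7, 130/7, -118/7]
R3 ← R3 + (36/85)·R2: [0, 0, 76/85, -19/85]
R4 ← R4 + (33/85)·R2: [0, 0, -72/85, 18/85]
R5 ← R5 − (171/85)·R2: [0, 0, 64/85, -16/85]
R4 ← R4 + (18/19)·R3: [0, 0, 0, 0]
R5 ← R5 − (16/19)·R3: [0, 0, 0, 0]
3 nonzero rows, so rank(M) = 3.
M has 4 columns; by rank–nullity, nullity = 4 − 3 = 1.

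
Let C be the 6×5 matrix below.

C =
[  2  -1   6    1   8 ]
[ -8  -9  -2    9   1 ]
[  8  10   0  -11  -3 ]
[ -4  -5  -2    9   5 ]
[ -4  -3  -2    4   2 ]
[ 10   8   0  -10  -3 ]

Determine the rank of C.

Row reduce to echelon form.
R2 ← R2 + (4)·R1: [0, -13, 22, 13, 33]
R3 ← R3 − (4)·R1: [0, 14, -24, -15, -35]
R4 ← R4 + (2)·R1: [0, -7, 10, 11, 21]
R5 ← R5 + (2)·R1: [0, -5, 10, 6, 18]
R6 ← R6 − (5)·R1: [0, 13, -30, -15, -43]
R3 ← R3 + (14/13)·R2: [0, 0, -4/13, -1, 7/13]
R4 ← R4 − (7/13)·R2: [0, 0, -24/13, 4, 42/13]
R5 ← R5 − (5/13)·R2: [0, 0, 20/13, 1, 69/13]
R6 ← R6 + R2: [0, 0, -8, -2, -10]
R4 ← R4 − (6)·R3: [0, 0, 0, 10, 0]
R5 ← R5 + (5)·R3: [0, 0, 0, -4, 8]
R6 ← R6 − (26)·R3: [0, 0, 0, 24, -24]
R5 ← R5 + (2/5)·R4: [0, 0, 0, 0, 8]
R6 ← R6 − (12/5)·R4: [0, 0, 0, 0, -24]
R6 ← R6 + (3)·R5: [0, 0, 0, 0, 0]
Echelon form has 5 nonzero rows, so rank(C) = 5.

5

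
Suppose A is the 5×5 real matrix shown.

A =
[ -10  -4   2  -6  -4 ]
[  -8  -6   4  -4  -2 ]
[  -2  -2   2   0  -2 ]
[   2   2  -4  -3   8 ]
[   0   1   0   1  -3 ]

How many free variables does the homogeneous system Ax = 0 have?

Row reduce to echelon form.
R2 ← R2 − (4/5)·R1: [0, -14/5, 12/5, 4/5, 6/5]
R3 ← R3 − (1/5)·R1: [0, -6/5, 8/5, 6/5, -6/5]
R4 ← R4 + (1/5)·R1: [0, 6/5, -18/5, -21/5, 36/5]
R3 ← R3 − (3/7)·R2: [0, 0, 4/7, 6/7, -12/7]
R4 ← R4 + (3/7)·R2: [0, 0, -18/7, -27/7, 54/7]
R5 ← R5 + (5/14)·R2: [0, 0, 6/7, 9/7, -18/7]
R4 ← R4 + (9/2)·R3: [0, 0, 0, 0, 0]
R5 ← R5 − (3/2)·R3: [0, 0, 0, 0, 0]
3 nonzero rows, so rank(A) = 3.
A has 5 columns; by rank–nullity, nullity = 5 − 3 = 2.

2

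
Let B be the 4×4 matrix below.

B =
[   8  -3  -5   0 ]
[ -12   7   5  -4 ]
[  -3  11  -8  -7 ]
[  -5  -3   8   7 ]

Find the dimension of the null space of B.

Row reduce to echelon form.
R2 ← R2 + (3/2)·R1: [0, 5/2, -5/2, -4]
R3 ← R3 + (3/8)·R1: [0, 79/8, -79/8, -7]
R4 ← R4 + (5/8)·R1: [0, -39/8, 39/8, 7]
R3 ← R3 − (79/20)·R2: [0, 0, 0, 44/5]
R4 ← R4 + (39/20)·R2: [0, 0, 0, -4/5]
R4 ← R4 + (1/11)·R3: [0, 0, 0, 0]
3 nonzero rows, so rank(B) = 3.
B has 4 columns; by rank–nullity, nullity = 4 − 3 = 1.

1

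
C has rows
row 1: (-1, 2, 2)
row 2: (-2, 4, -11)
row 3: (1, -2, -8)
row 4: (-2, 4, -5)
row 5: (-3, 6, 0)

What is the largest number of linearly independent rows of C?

2

Row reduce to echelon form.
R2 ← R2 − (2)·R1: [0, 0, -15]
R3 ← R3 + R1: [0, 0, -6]
R4 ← R4 − (2)·R1: [0, 0, -9]
R5 ← R5 − (3)·R1: [0, 0, -6]
R3 ← R3 − (2/5)·R2: [0, 0, 0]
R4 ← R4 − (3/5)·R2: [0, 0, 0]
R5 ← R5 − (2/5)·R2: [0, 0, 0]
Echelon form has 2 nonzero rows, so rank(C) = 2.
The rank gives the maximum number of linearly independent rows: 2.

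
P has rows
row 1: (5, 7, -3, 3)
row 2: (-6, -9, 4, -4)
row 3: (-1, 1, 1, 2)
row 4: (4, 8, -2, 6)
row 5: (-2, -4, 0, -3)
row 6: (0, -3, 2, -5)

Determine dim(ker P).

0

Row reduce to echelon form.
R2 ← R2 + (6/5)·R1: [0, -3/5, 2/5, -2/5]
R3 ← R3 + (1/5)·R1: [0, 12/5, 2/5, 13/5]
R4 ← R4 − (4/5)·R1: [0, 12/5, 2/5, 18/5]
R5 ← R5 + (2/5)·R1: [0, -6/5, -6/5, -9/5]
R3 ← R3 + (4)·R2: [0, 0, 2, 1]
R4 ← R4 + (4)·R2: [0, 0, 2, 2]
R5 ← R5 − (2)·R2: [0, 0, -2, -1]
R6 ← R6 − (5)·R2: [0, 0, 0, -3]
R4 ← R4 − R3: [0, 0, 0, 1]
R5 ← R5 + R3: [0, 0, 0, 0]
R6 ← R6 + (3)·R4: [0, 0, 0, 0]
4 nonzero rows, so rank(P) = 4.
P has 4 columns; by rank–nullity, nullity = 4 − 4 = 0.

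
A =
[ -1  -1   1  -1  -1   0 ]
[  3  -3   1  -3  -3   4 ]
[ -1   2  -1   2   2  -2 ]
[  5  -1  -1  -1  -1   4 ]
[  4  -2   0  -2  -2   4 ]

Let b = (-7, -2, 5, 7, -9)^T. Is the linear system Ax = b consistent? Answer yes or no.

no

Row reduce the augmented matrix [A | b].
R2 ← R2 + (3)·R1: [0, -6, 4, -6, -6, 4, -23]
R3 ← R3 − R1: [0, 3, -2, 3, 3, -2, 12]
R4 ← R4 + (5)·R1: [0, -6, 4, -6, -6, 4, -28]
R5 ← R5 + (4)·R1: [0, -6, 4, -6, -6, 4, -37]
R3 ← R3 + (1/2)·R2: [0, 0, 0, 0, 0, 0, 1/2]
R4 ← R4 − R2: [0, 0, 0, 0, 0, 0, -5]
R5 ← R5 − R2: [0, 0, 0, 0, 0, 0, -14]
R4 ← R4 + (10)·R3: [0, 0, 0, 0, 0, 0, 0]
R5 ← R5 + (28)·R3: [0, 0, 0, 0, 0, 0, 0]
The echelon form has 3 nonzero rows; the last pivot sits in the augmented column, so rank(A) = 2 but rank([A|b]) = 3.
Since the ranks differ, the system is inconsistent.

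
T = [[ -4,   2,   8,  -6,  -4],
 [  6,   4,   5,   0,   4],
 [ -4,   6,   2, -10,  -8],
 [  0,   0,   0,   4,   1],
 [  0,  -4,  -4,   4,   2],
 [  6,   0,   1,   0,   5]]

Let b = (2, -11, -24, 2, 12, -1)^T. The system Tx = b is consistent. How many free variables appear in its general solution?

Row reduce the augmented matrix [T | b].
R2 ← R2 + (3/2)·R1: [0, 7, 17, -9, -2, -8]
R3 ← R3 − R1: [0, 4, -6, -4, -4, -26]
R6 ← R6 + (3/2)·R1: [0, 3, 13, -9, -1, 2]
R3 ← R3 − (4/7)·R2: [0, 0, -110/7, 8/7, -20/7, -150/7]
R5 ← R5 + (4/7)·R2: [0, 0, 40/7, -8/7, 6/7, 52/7]
R6 ← R6 − (3/7)·R2: [0, 0, 40/7, -36/7, -1/7, 38/7]
R5 ← R5 + (4/11)·R3: [0, 0, 0, -8/11, -2/11, -4/11]
R6 ← R6 + (4/11)·R3: [0, 0, 0, -52/11, -13/11, -26/11]
R5 ← R5 + (2/11)·R4: [0, 0, 0, 0, 0, 0]
R6 ← R6 + (13/11)·R4: [0, 0, 0, 0, 0, 0]
The echelon form has 4 nonzero rows, and every pivot lies in the first 5 columns, so rank(T) = rank([T|b]) = 4.
The system is consistent.
Free variables = (unknowns) − (rank) = 5 − 4 = 1.

1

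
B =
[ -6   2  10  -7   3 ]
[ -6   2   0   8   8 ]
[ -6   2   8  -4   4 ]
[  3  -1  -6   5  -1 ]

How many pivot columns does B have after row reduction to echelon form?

2

Row reduce to echelon form.
R2 ← R2 − R1: [0, 0, -10, 15, 5]
R3 ← R3 − R1: [0, 0, -2, 3, 1]
R4 ← R4 + (1/2)·R1: [0, 0, -1, 3/2, 1/2]
R3 ← R3 − (1/5)·R2: [0, 0, 0, 0, 0]
R4 ← R4 − (1/10)·R2: [0, 0, 0, 0, 0]
Echelon form has 2 nonzero rows, so rank(B) = 2.
Each nonzero row contributes one pivot column: 2 pivot columns.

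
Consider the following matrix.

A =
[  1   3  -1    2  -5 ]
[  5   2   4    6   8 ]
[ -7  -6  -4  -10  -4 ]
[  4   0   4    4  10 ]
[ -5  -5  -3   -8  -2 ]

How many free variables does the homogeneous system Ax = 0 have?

2

Row reduce to echelon form.
R2 ← R2 − (5)·R1: [0, -13, 9, -4, 33]
R3 ← R3 + (7)·R1: [0, 15, -11, 4, -39]
R4 ← R4 − (4)·R1: [0, -12, 8, -4, 30]
R5 ← R5 + (5)·R1: [0, 10, -8, 2, -27]
R3 ← R3 + (15/13)·R2: [0, 0, -8/13, -8/13, -12/13]
R4 ← R4 − (12/13)·R2: [0, 0, -4/13, -4/13, -6/13]
R5 ← R5 + (10/13)·R2: [0, 0, -14/13, -14/13, -21/13]
R4 ← R4 − (1/2)·R3: [0, 0, 0, 0, 0]
R5 ← R5 − (7/4)·R3: [0, 0, 0, 0, 0]
3 nonzero rows, so rank(A) = 3.
A has 5 columns; by rank–nullity, nullity = 5 − 3 = 2.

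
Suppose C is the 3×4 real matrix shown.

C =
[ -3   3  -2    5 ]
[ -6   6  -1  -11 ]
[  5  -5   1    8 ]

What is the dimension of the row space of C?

2

Row reduce to echelon form.
R2 ← R2 − (2)·R1: [0, 0, 3, -21]
R3 ← R3 + (5/3)·R1: [0, 0, -7/3, 49/3]
R3 ← R3 + (7/9)·R2: [0, 0, 0, 0]
Echelon form has 2 nonzero rows, so rank(C) = 2.
The row space has dimension equal to the rank: 2.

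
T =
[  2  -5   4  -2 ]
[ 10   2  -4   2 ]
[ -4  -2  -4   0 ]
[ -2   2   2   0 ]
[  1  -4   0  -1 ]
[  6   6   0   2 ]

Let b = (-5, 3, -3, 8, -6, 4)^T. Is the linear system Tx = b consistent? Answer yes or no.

no

Row reduce the augmented matrix [T | b].
R2 ← R2 − (5)·R1: [0, 27, -24, 12, 28]
R3 ← R3 + (2)·R1: [0, -12, 4, -4, -13]
R4 ← R4 + R1: [0, -3, 6, -2, 3]
R5 ← R5 − (1/2)·R1: [0, -3/2, -2, 0, -7/2]
R6 ← R6 − (3)·R1: [0, 21, -12, 8, 19]
R3 ← R3 + (4/9)·R2: [0, 0, -20/3, 4/3, -5/9]
R4 ← R4 + (1/9)·R2: [0, 0, 10/3, -2/3, 55/9]
R5 ← R5 + (1/18)·R2: [0, 0, -10/3, 2/3, -35/18]
R6 ← R6 − (7/9)·R2: [0, 0, 20/3, -4/3, -25/9]
R4 ← R4 + (1/2)·R3: [0, 0, 0, 0, 35/6]
R5 ← R5 − (1/2)·R3: [0, 0, 0, 0, -5/3]
R6 ← R6 + R3: [0, 0, 0, 0, -10/3]
R5 ← R5 + (2/7)·R4: [0, 0, 0, 0, 0]
R6 ← R6 + (4/7)·R4: [0, 0, 0, 0, 0]
The echelon form has 4 nonzero rows; the last pivot sits in the augmented column, so rank(T) = 3 but rank([T|b]) = 4.
Since the ranks differ, the system is inconsistent.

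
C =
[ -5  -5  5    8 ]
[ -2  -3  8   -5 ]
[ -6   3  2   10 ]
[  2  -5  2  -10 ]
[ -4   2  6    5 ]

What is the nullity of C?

Row reduce to echelon form.
R2 ← R2 − (2/5)·R1: [0, -1, 6, -41/5]
R3 ← R3 − (6/5)·R1: [0, 9, -4, 2/5]
R4 ← R4 + (2/5)·R1: [0, -7, 4, -34/5]
R5 ← R5 − (4/5)·R1: [0, 6, 2, -7/5]
R3 ← R3 + (9)·R2: [0, 0, 50, -367/5]
R4 ← R4 − (7)·R2: [0, 0, -38, 253/5]
R5 ← R5 + (6)·R2: [0, 0, 38, -253/5]
R4 ← R4 + (19/25)·R3: [0, 0, 0, -648/125]
R5 ← R5 − (19/25)·R3: [0, 0, 0, 648/125]
R5 ← R5 + R4: [0, 0, 0, 0]
4 nonzero rows, so rank(C) = 4.
C has 4 columns; by rank–nullity, nullity = 4 − 4 = 0.

0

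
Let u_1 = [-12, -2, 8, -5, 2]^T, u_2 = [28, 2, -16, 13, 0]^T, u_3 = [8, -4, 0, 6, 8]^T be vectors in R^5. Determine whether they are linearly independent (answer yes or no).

Form the matrix with these vectors as rows and row reduce.
R2 ← R2 + (7/3)·R1: [0, -8/3, 8/3, 4/3, 14/3]
R3 ← R3 + (2/3)·R1: [0, -16/3, 16/3, 8/3, 28/3]
R3 ← R3 − (2)·R2: [0, 0, 0, 0, 0]
2 nonzero rows, so the 3 vectors span a space of dimension 2.
Since 2 < 3, the vectors are linearly dependent.

no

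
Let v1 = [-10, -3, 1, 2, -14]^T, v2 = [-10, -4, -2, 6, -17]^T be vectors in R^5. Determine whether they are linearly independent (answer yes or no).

Form the matrix with these vectors as rows and row reduce.
R2 ← R2 − R1: [0, -1, -3, 4, -3]
2 nonzero rows, so the 2 vectors span a space of dimension 2.
Since 2 = 2, the vectors are linearly independent.

yes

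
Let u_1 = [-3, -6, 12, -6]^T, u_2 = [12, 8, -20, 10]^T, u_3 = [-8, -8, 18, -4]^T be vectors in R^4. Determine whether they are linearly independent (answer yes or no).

yes

Form the matrix with these vectors as rows and row reduce.
R2 ← R2 + (4)·R1: [0, -16, 28, -14]
R3 ← R3 − (8/3)·R1: [0, 8, -14, 12]
R3 ← R3 + (1/2)·R2: [0, 0, 0, 5]
3 nonzero rows, so the 3 vectors span a space of dimension 3.
Since 3 = 3, the vectors are linearly independent.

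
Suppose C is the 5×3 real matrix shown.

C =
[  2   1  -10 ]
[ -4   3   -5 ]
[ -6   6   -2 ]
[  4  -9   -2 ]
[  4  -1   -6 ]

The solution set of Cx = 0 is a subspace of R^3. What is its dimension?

0

Row reduce to echelon form.
R2 ← R2 + (2)·R1: [0, 5, -25]
R3 ← R3 + (3)·R1: [0, 9, -32]
R4 ← R4 − (2)·R1: [0, -11, 18]
R5 ← R5 − (2)·R1: [0, -3, 14]
R3 ← R3 − (9/5)·R2: [0, 0, 13]
R4 ← R4 + (11/5)·R2: [0, 0, -37]
R5 ← R5 + (3/5)·R2: [0, 0, -1]
R4 ← R4 + (37/13)·R3: [0, 0, 0]
R5 ← R5 + (1/13)·R3: [0, 0, 0]
3 nonzero rows, so rank(C) = 3.
C has 3 columns; by rank–nullity, nullity = 3 − 3 = 0.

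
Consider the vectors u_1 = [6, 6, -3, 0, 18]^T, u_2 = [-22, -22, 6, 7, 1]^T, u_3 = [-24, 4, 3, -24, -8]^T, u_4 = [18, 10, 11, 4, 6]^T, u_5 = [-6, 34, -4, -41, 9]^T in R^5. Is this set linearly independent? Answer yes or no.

Form the matrix with these vectors as rows and row reduce.
R2 ← R2 + (11/3)·R1: [0, 0, -5, 7, 67]
R3 ← R3 + (4)·R1: [0, 28, -9, -24, 64]
R4 ← R4 − (3)·R1: [0, -8, 20, 4, -48]
R5 ← R5 + R1: [0, 40, -7, -41, 27]
Swap R2 ↔ R3
R4 ← R4 + (2/7)·R2: [0, 0, 122/7, -20/7, -208/7]
R5 ← R5 − (10/7)·R2: [0, 0, 41/7, -47/7, -451/7]
R4 ← R4 + (122/35)·R3: [0, 0, 0, 754/35, 7134/35]
R5 ← R5 + (41/35)·R3: [0, 0, 0, 52/35, 492/35]
R5 ← R5 − (2/29)·R4: [0, 0, 0, 0, 0]
4 nonzero rows, so the 5 vectors span a space of dimension 4.
Since 4 < 5, the vectors are linearly dependent.

no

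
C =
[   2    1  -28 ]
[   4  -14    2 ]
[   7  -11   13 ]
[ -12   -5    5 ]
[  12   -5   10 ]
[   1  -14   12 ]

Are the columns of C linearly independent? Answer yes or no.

yes

Row reduce C to echelon form.
R2 ← R2 − (2)·R1: [0, -16, 58]
R3 ← R3 − (7/2)·R1: [0, -29/2, 111]
R4 ← R4 + (6)·R1: [0, 1, -163]
R5 ← R5 − (6)·R1: [0, -11, 178]
R6 ← R6 − (1/2)·R1: [0, -29/2, 26]
R3 ← R3 − (29/32)·R2: [0, 0, 935/16]
R4 ← R4 + (1/16)·R2: [0, 0, -1275/8]
R5 ← R5 − (11/16)·R2: [0, 0, 1105/8]
R6 ← R6 − (29/32)·R2: [0, 0, -425/16]
R4 ← R4 + (30/11)·R3: [0, 0, 0]
R5 ← R5 − (26/11)·R3: [0, 0, 0]
R6 ← R6 + (5/11)·R3: [0, 0, 0]
3 pivots among 3 columns.
Every column is a pivot column, so the columns are linearly independent.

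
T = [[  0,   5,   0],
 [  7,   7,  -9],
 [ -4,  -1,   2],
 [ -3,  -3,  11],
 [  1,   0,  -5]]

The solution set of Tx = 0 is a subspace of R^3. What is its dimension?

Row reduce to echelon form.
Swap R1 ↔ R2
R3 ← R3 + (4/7)·R1: [0, 3, -22/7]
R4 ← R4 + (3/7)·R1: [0, 0, 50/7]
R5 ← R5 − (1/7)·R1: [0, -1, -26/7]
R3 ← R3 − (3/5)·R2: [0, 0, -22/7]
R5 ← R5 + (1/5)·R2: [0, 0, -26/7]
R4 ← R4 + (25/11)·R3: [0, 0, 0]
R5 ← R5 − (13/11)·R3: [0, 0, 0]
3 nonzero rows, so rank(T) = 3.
T has 3 columns; by rank–nullity, nullity = 3 − 3 = 0.

0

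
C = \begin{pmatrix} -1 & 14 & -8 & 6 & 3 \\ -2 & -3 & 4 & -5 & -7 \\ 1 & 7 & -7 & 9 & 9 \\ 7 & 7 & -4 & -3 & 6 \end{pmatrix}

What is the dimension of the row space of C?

3

Row reduce to echelon form.
R2 ← R2 − (2)·R1: [0, -31, 20, -17, -13]
R3 ← R3 + R1: [0, 21, -15, 15, 12]
R4 ← R4 + (7)·R1: [0, 105, -60, 39, 27]
R3 ← R3 + (21/31)·R2: [0, 0, -45/31, 108/31, 99/31]
R4 ← R4 + (105/31)·R2: [0, 0, 240/31, -576/31, -528/31]
R4 ← R4 + (16/3)·R3: [0, 0, 0, 0, 0]
Echelon form has 3 nonzero rows, so rank(C) = 3.
The row space has dimension equal to the rank: 3.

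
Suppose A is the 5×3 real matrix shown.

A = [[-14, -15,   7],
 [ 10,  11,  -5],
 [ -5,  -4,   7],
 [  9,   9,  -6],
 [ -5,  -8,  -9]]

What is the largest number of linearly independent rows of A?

3

Row reduce to echelon form.
R2 ← R2 + (5/7)·R1: [0, 2/7, 0]
R3 ← R3 − (5/14)·R1: [0, 19/14, 9/2]
R4 ← R4 + (9/14)·R1: [0, -9/14, -3/2]
R5 ← R5 − (5/14)·R1: [0, -37/14, -23/2]
R3 ← R3 − (19/4)·R2: [0, 0, 9/2]
R4 ← R4 + (9/4)·R2: [0, 0, -3/2]
R5 ← R5 + (37/4)·R2: [0, 0, -23/2]
R4 ← R4 + (1/3)·R3: [0, 0, 0]
R5 ← R5 + (23/9)·R3: [0, 0, 0]
Echelon form has 3 nonzero rows, so rank(A) = 3.
The rank gives the maximum number of linearly independent rows: 3.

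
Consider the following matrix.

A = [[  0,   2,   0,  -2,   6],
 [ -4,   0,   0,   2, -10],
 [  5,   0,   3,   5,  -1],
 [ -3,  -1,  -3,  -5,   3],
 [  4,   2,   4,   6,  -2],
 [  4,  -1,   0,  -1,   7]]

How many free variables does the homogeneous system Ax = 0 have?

Row reduce to echelon form.
Swap R1 ↔ R2
R3 ← R3 + (5/4)·R1: [0, 0, 3, 15/2, -27/2]
R4 ← R4 − (3/4)·R1: [0, -1, -3, -13/2, 21/2]
R5 ← R5 + R1: [0, 2, 4, 8, -12]
R6 ← R6 + R1: [0, -1, 0, 1, -3]
R4 ← R4 + (1/2)·R2: [0, 0, -3, -15/2, 27/2]
R5 ← R5 − R2: [0, 0, 4, 10, -18]
R6 ← R6 + (1/2)·R2: [0, 0, 0, 0, 0]
R4 ← R4 + R3: [0, 0, 0, 0, 0]
R5 ← R5 − (4/3)·R3: [0, 0, 0, 0, 0]
3 nonzero rows, so rank(A) = 3.
A has 5 columns; by rank–nullity, nullity = 5 − 3 = 2.

2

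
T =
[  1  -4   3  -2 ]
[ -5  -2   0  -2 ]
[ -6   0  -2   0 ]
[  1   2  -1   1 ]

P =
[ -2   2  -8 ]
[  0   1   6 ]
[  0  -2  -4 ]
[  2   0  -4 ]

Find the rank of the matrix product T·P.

3

First compute TP:
[[ -6,  -8, -36],
 [  6, -12,  36],
 [ 12,  -8,  56],
 [  0,   6,   4]]
Now row reduce the product.
R2 ← R2 + R1: [0, -20, 0]
R3 ← R3 + (2)·R1: [0, -24, -16]
R3 ← R3 − (6/5)·R2: [0, 0, -16]
R4 ← R4 + (3/10)·R2: [0, 0, 4]
R4 ← R4 + (1/4)·R3: [0, 0, 0]
3 nonzero rows, so rank(TP) = 3.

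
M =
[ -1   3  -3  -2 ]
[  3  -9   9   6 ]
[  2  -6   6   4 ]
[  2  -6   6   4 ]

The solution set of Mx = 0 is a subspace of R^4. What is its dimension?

3

Row reduce to echelon form.
R2 ← R2 + (3)·R1: [0, 0, 0, 0]
R3 ← R3 + (2)·R1: [0, 0, 0, 0]
R4 ← R4 + (2)·R1: [0, 0, 0, 0]
1 nonzero row, so rank(M) = 1.
M has 4 columns; by rank–nullity, nullity = 4 − 1 = 3.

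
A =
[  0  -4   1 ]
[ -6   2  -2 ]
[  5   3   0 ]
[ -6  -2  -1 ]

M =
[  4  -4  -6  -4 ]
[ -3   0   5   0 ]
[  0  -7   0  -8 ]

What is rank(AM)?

First compute AM:
[[ 12,  -7, -20,  -8],
 [-30,  38,  46,  40],
 [ 11, -20, -15, -20],
 [-18,  31,  26,  32]]
Now row reduce the product.
R2 ← R2 + (5/2)·R1: [0, 41/2, -4, 20]
R3 ← R3 − (11/12)·R1: [0, -163/12, 10/3, -38/3]
R4 ← R4 + (3/2)·R1: [0, 41/2, -4, 20]
R3 ← R3 + (163/246)·R2: [0, 0, 28/41, 24/41]
R4 ← R4 − R2: [0, 0, 0, 0]
3 nonzero rows, so rank(AM) = 3.

3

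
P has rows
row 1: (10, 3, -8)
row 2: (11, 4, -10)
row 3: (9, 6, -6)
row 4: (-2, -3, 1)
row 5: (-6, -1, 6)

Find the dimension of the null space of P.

Row reduce to echelon form.
R2 ← R2 − (11/10)·R1: [0, 7/10, -6/5]
R3 ← R3 − (9/10)·R1: [0, 33/10, 6/5]
R4 ← R4 + (1/5)·R1: [0, -12/5, -3/5]
R5 ← R5 + (3/5)·R1: [0, 4/5, 6/5]
R3 ← R3 − (33/7)·R2: [0, 0, 48/7]
R4 ← R4 + (24/7)·R2: [0, 0, -33/7]
R5 ← R5 − (8/7)·R2: [0, 0, 18/7]
R4 ← R4 + (11/16)·R3: [0, 0, 0]
R5 ← R5 − (3/8)·R3: [0, 0, 0]
3 nonzero rows, so rank(P) = 3.
P has 3 columns; by rank–nullity, nullity = 3 − 3 = 0.

0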